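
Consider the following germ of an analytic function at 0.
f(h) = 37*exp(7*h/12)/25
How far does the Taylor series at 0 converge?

The radius of convergence is infinite.

The factor exp(7*h/12) is entire and contributes no finite singular point.
The polynomial part has no poles.
No finite singular points: the Taylor series at 0 converges everywhere.


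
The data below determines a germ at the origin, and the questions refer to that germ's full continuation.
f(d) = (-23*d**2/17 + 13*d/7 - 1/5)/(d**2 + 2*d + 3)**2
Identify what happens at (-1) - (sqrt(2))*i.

The denominator factor d**2 + 2*d + 3 vanishes at (-1) - (sqrt(2))*i and appears to the power 2; the numerator there equals (-419/595) - ((543/119)*sqrt(2))*i, nonzero, and no other factor vanishes.
Hence a pole whose order is the multiplicity, 2.

The point is a pole of order 2.


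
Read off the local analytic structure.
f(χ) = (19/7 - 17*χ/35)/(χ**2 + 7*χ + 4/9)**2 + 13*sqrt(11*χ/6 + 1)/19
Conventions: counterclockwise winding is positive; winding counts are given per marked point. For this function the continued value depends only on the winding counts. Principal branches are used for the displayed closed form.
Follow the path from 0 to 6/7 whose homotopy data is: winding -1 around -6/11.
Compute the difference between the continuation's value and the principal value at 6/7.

Continued minus principal equals -(78/133)*sqrt(14).

The rational part is single-valued and drops out of the difference; each branch term changes only by its own monodromy.
(13/19)*sqrt(1 - χ/(-6/11)): winding -1 is odd, the square root flips sign, contributing -2*(13/19)*sqrt(1 - (6/7)/(-6/11)) = -2*(13/19)*sqrt(18/7) = -(78/133)*sqrt(14).
Summing the contributions at χ = 6/7 gives -(78/133)*sqrt(14).


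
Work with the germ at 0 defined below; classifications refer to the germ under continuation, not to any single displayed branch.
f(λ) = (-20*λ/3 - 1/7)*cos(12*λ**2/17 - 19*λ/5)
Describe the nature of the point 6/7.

The point is a regular point.

There is no denominator, hence no pole anywhere.
The factor cos(12*λ**2/17 - 19*λ/5) is entire.
So the germ continues analytically to 6/7.


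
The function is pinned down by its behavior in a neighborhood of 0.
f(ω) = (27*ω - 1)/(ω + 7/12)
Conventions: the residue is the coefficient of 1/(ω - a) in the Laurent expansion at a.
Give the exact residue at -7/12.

The residue is -67/4.

At the order-1 pole -7/12 set g(ω) = (ω - (-7/12))*f(ω) = 27*ω - 1.
Simple pole: residue = g(a) at a = -7/12, which is -67/4.


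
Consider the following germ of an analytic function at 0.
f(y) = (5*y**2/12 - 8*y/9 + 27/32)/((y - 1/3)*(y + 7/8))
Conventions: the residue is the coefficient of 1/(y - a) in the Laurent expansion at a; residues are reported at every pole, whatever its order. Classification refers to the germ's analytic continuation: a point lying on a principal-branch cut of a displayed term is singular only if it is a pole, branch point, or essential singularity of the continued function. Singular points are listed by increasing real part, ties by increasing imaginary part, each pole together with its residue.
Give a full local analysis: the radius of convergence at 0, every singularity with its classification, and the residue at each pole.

Denominator factor (y - 1/3): pole of order 1 at 1/3, modulus 1/3.
Denominator factor (y + 7/8): pole of order 1 at -7/8, modulus 7/8.
The radius of convergence is the smallest modulus among the singular points: 1/3.
At the order-1 pole -7/8 set g(y) = (y - (-7/8))*f(y) = (5*y**2/12 - 8*y/9 + 27/32)/(y - 1/3).
Simple pole: residue = g(a) at a = -7/8, which is -4471/2784.
At the order-1 pole 1/3 set g(y) = (y - (1/3))*f(y) = (5*y**2/12 - 8*y/9 + 27/32)/(y + 7/8).
Simple pole: residue = g(a) at a = 1/3, which is 57/116.
List the singular points by increasing real part (a conjugate pair: the negative imaginary part first).

Radius of convergence at 0: 1/3.
At -7/8: a pole of order 1; residue -4471/2784.
At 1/3: a pole of order 1; residue 57/116.


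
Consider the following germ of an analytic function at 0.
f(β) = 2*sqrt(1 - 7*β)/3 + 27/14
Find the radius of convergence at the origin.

Branch term (2/3)*sqrt(1 - β/(1/7)): its argument vanishes at β = 1/7, a square-root branch point, modulus 1/7.
The radius of convergence is the smallest modulus among the singular points: 1/7.

The radius of convergence is 1/7.


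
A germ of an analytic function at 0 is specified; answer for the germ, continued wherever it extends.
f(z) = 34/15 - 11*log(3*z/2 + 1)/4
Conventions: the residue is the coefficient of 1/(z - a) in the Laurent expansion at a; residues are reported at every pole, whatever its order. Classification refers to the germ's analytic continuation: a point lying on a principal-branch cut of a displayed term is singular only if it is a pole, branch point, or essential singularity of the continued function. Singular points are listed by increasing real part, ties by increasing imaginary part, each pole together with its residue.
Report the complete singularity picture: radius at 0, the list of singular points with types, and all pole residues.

Radius of convergence at 0: 2/3.
At -2/3: a logarithmic branch point.

Branch term (-11/4)*log(1 - z/(-2/3)): its argument vanishes at z = -2/3, a logarithmic branch point, modulus 2/3.
The radius of convergence is the smallest modulus among the singular points: 2/3.


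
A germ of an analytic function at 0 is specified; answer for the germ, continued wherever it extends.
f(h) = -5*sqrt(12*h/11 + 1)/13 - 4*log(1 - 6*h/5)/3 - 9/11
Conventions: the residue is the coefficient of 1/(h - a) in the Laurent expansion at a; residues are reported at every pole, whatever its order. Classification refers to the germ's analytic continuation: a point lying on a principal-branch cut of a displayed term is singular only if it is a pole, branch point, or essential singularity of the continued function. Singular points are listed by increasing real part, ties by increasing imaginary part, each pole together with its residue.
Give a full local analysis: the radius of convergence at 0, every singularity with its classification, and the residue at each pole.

Radius of convergence at 0: 5/6.
At -11/12: an algebraic (square-root) branch point.
At 5/6: a logarithmic branch point.

Branch term (-4/3)*log(1 - h/(5/6)): its argument vanishes at h = 5/6, a logarithmic branch point, modulus 5/6.
Branch term (-5/13)*sqrt(1 - h/(-11/12)): its argument vanishes at h = -11/12, a square-root branch point, modulus 11/12.
The radius of convergence is the smallest modulus among the singular points: 5/6.
List the singular points by increasing real part (a conjugate pair: the negative imaginary part first).


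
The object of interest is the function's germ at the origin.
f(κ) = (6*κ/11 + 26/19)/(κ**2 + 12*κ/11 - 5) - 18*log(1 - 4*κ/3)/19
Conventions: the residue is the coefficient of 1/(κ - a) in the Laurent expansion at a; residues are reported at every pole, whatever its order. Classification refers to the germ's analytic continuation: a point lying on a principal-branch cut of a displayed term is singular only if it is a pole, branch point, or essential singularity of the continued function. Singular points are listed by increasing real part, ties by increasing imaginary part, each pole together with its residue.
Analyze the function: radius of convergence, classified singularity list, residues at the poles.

Denominator factor (κ**2 + 12*κ/11 - 5): discriminant 2564/121, real irrational roots -6/11 + (1/11)*sqrt(641) and -6/11 - (1/11)*sqrt(641); poles of order 1, moduli -6/11 + (1/11)*sqrt(641) and 6/11 + (1/11)*sqrt(641).
Branch term (-18/19)*log(1 - κ/(3/4)): its argument vanishes at κ = 3/4, a logarithmic branch point, modulus 3/4.
The radius of convergence is the smallest modulus among the singular points: 3/4.
The branch term is analytic at -6/11 - (1/11)*sqrt(641) and contributes nothing to the residue; only the rational part matters.
The factor κ**2 + 12*κ/11 - 5 splits as (κ - a)(κ - a') with a = -6/11 - (1/11)*sqrt(641), a' = -6/11 + (1/11)*sqrt(641). At the order-1 pole a set g(κ) = (κ - a)*(rational part) = [6*κ/11 + 26/19] / (κ - a').
Simple pole: residue = g(a) at a = -6/11 - (1/11)*sqrt(641), which is 3/11 - (1231/133969)*sqrt(641).
The branch term is analytic at -6/11 + (1/11)*sqrt(641) and contributes nothing to the residue; only the rational part matters.
The factor κ**2 + 12*κ/11 - 5 splits as (κ - a)(κ - a') with a = -6/11 + (1/11)*sqrt(641), a' = -6/11 - (1/11)*sqrt(641). At the order-1 pole a set g(κ) = (κ - a)*(rational part) = [6*κ/11 + 26/19] / (κ - a').
Simple pole: residue = g(a) at a = -6/11 + (1/11)*sqrt(641), which is 3/11 + (1231/133969)*sqrt(641).
List the singular points by increasing real part (a conjugate pair: the negative imaginary part first).

Radius of convergence at 0: 3/4.
At -6/11 - (1/11)*sqrt(641): a pole of order 1; residue 3/11 - (1231/133969)*sqrt(641).
At 3/4: a logarithmic branch point.
At -6/11 + (1/11)*sqrt(641): a pole of order 1; residue 3/11 + (1231/133969)*sqrt(641).


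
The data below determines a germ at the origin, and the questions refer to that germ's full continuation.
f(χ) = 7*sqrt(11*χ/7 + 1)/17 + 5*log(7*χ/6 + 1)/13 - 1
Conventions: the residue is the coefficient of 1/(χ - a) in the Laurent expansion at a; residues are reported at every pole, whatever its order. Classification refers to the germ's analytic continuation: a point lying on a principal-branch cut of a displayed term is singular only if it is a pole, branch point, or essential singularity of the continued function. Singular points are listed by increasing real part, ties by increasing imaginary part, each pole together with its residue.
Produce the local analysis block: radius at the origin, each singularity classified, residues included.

Radius of convergence at 0: 7/11.
At -6/7: a logarithmic branch point.
At -7/11: an algebraic (square-root) branch point.

Branch term (5/13)*log(1 - χ/(-6/7)): its argument vanishes at χ = -6/7, a logarithmic branch point, modulus 6/7.
Branch term (7/17)*sqrt(1 - χ/(-7/11)): its argument vanishes at χ = -7/11, a square-root branch point, modulus 7/11.
The radius of convergence is the smallest modulus among the singular points: 7/11.
List the singular points by increasing real part (a conjugate pair: the negative imaginary part first).


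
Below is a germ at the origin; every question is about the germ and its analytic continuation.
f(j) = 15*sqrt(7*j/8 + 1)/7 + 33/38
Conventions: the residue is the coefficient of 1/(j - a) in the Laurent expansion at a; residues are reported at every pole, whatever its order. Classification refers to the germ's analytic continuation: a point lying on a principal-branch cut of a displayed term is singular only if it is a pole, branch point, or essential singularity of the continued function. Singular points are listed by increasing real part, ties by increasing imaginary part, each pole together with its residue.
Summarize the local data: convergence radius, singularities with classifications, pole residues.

Radius of convergence at 0: 8/7.
At -8/7: an algebraic (square-root) branch point.

Branch term (15/7)*sqrt(1 - j/(-8/7)): its argument vanishes at j = -8/7, a square-root branch point, modulus 8/7.
The radius of convergence is the smallest modulus among the singular points: 8/7.


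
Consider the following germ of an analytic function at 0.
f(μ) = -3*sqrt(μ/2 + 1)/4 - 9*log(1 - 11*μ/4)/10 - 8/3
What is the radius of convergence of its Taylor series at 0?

The radius of convergence is 4/11.

Branch term (-9/10)*log(1 - μ/(4/11)): its argument vanishes at μ = 4/11, a logarithmic branch point, modulus 4/11.
Branch term (-3/4)*sqrt(1 - μ/(-2)): its argument vanishes at μ = -2, a square-root branch point, modulus 2.
The radius of convergence is the smallest modulus among the singular points: 4/11.


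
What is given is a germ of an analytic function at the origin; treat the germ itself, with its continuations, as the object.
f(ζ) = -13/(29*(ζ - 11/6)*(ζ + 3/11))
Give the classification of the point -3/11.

The denominator factor ζ + 3/11 vanishes at -3/11 and appears to the power 1; the numerator there equals -13/29, nonzero, and no other factor vanishes.
Hence a pole whose order is the multiplicity, 1.

The point is a pole of order 1.


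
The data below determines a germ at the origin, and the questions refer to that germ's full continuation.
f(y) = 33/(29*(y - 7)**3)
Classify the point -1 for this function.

The point is a regular point.

Denominator factors: y - 7 = -8 at y = -1 — none vanishes.
So the germ continues analytically to -1.


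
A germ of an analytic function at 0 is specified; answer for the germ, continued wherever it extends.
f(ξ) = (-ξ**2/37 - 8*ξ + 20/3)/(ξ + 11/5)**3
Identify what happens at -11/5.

The denominator factor ξ + 11/5 vanishes at -11/5 and appears to the power 3; the numerator there equals 66977/2775, nonzero, and no other factor vanishes.
Hence a pole whose order is the multiplicity, 3.

The point is a pole of order 3.


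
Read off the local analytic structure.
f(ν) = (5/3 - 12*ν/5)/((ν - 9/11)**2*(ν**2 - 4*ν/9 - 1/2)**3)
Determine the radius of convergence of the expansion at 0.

The radius of convergence is -2/9 + (1/18)*sqrt(178).

Denominator factor (ν**2 - 4*ν/9 - 1/2)^3: discriminant 178/81, real irrational roots 2/9 + (1/18)*sqrt(178) and 2/9 - (1/18)*sqrt(178); poles of order 3, moduli 2/9 + (1/18)*sqrt(178) and -2/9 + (1/18)*sqrt(178).
Denominator factor (ν - 9/11)^2: pole of order 2 at 9/11, modulus 9/11.
The radius of convergence is the smallest modulus among the singular points: -2/9 + (1/18)*sqrt(178).


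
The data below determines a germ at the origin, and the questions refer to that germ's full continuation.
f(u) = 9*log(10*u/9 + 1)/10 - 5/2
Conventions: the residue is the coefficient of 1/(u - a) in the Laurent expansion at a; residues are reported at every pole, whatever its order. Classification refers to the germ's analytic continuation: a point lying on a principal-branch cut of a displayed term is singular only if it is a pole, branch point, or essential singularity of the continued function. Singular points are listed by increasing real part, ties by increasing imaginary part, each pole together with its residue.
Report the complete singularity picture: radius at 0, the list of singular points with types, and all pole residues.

Radius of convergence at 0: 9/10.
At -9/10: a logarithmic branch point.

Branch term (9/10)*log(1 - u/(-9/10)): its argument vanishes at u = -9/10, a logarithmic branch point, modulus 9/10.
The radius of convergence is the smallest modulus among the singular points: 9/10.


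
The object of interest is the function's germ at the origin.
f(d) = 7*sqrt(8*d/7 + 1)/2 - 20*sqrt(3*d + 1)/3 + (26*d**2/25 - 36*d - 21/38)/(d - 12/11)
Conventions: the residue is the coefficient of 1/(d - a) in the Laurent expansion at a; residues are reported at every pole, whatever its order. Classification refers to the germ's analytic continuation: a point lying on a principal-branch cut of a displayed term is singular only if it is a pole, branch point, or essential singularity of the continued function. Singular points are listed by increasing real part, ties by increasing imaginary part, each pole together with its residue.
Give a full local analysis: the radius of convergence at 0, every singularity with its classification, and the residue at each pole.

Denominator factor (d - 12/11): pole of order 1 at 12/11, modulus 12/11.
Branch term (-20/3)*sqrt(1 - d/(-1/3)): its argument vanishes at d = -1/3, a square-root branch point, modulus 1/3.
Branch term (7/2)*sqrt(1 - d/(-7/8)): its argument vanishes at d = -7/8, a square-root branch point, modulus 7/8.
The radius of convergence is the smallest modulus among the singular points: 1/3.
The branch terms are analytic at 12/11 and contribute nothing to the residue; only the rational part matters.
At the order-1 pole 12/11 set g(d) = (d - (12/11))*(rational part) = 26*d**2/25 - 36*d - 21/38.
Simple pole: residue = g(a) at a = 12/11, which is -4435653/114950.
List the singular points by increasing real part (a conjugate pair: the negative imaginary part first).

Radius of convergence at 0: 1/3.
At -7/8: an algebraic (square-root) branch point.
At -1/3: an algebraic (square-root) branch point.
At 12/11: a pole of order 1; residue -4435653/114950.


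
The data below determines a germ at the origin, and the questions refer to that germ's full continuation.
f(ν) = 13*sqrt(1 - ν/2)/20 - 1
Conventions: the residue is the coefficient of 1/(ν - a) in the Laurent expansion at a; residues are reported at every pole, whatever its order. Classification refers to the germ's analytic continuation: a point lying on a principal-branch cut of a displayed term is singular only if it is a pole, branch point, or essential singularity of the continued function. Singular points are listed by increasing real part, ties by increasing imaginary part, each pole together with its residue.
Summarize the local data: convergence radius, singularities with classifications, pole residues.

Radius of convergence at 0: 2.
At 2: an algebraic (square-root) branch point.

Branch term (13/20)*sqrt(1 - ν/(2)): its argument vanishes at ν = 2, a square-root branch point, modulus 2.
The radius of convergence is the smallest modulus among the singular points: 2.


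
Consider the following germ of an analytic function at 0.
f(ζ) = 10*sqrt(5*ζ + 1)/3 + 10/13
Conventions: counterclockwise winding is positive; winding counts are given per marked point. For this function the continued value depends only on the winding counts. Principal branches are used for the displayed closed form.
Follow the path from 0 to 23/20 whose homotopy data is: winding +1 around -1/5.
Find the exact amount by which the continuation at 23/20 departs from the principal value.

Continued minus principal equals -(10)*sqrt(3).

The rational part is single-valued and drops out of the difference; each branch term changes only by its own monodromy.
(10/3)*sqrt(1 - ζ/(-1/5)): winding +1 is odd, the square root flips sign, contributing -2*(10/3)*sqrt(1 - (23/20)/(-1/5)) = -2*(10/3)*sqrt(27/4) = -(10)*sqrt(3).
Summing the contributions at ζ = 23/20 gives -(10)*sqrt(3).


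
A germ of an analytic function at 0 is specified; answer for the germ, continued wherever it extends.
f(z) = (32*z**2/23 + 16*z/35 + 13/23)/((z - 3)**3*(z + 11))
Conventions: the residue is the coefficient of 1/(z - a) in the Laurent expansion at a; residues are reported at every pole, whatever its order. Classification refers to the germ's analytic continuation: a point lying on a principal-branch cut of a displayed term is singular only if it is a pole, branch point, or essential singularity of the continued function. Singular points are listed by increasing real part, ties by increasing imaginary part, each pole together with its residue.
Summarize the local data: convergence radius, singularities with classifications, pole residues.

Denominator factor (z + 11): pole of order 1 at -11, modulus 11.
Denominator factor (z - 3)^3: pole of order 3 at 3, modulus 3.
The radius of convergence is the smallest modulus among the singular points: 3.
At the order-1 pole -11 set g(z) = (z - (-11))*f(z) = (32*z**2/23 + 16*z/35 + 13/23)/(z - 3)**3.
Simple pole: residue = g(a) at a = -11, which is -131927/2208920.
At the order-3 pole 3 set g(z) = (z - (3))^3*f(z) = (32*z**2/23 + 16*z/35 + 13/23)/(z + 11).
Order-3 pole: residue = g''(a)/2; g''(3) = 131927/1104460, so the residue is 131927/2208920.
List the singular points by increasing real part (a conjugate pair: the negative imaginary part first).

Radius of convergence at 0: 3.
At -11: a pole of order 1; residue -131927/2208920.
At 3: a pole of order 3; residue 131927/2208920.


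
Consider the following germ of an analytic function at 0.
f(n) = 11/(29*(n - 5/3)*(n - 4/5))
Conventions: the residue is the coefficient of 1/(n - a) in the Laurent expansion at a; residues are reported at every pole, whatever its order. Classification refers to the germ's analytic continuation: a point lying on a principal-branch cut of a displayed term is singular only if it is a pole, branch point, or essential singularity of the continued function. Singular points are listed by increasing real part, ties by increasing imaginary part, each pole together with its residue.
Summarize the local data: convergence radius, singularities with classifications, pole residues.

Radius of convergence at 0: 4/5.
At 4/5: a pole of order 1; residue -165/377.
At 5/3: a pole of order 1; residue 165/377.

Denominator factor (n - 4/5): pole of order 1 at 4/5, modulus 4/5.
Denominator factor (n - 5/3): pole of order 1 at 5/3, modulus 5/3.
The radius of convergence is the smallest modulus among the singular points: 4/5.
At the order-1 pole 4/5 set g(n) = (n - (4/5))*f(n) = 11/(29*(n - 5/3)).
Simple pole: residue = g(a) at a = 4/5, which is -165/377.
At the order-1 pole 5/3 set g(n) = (n - (5/3))*f(n) = 11/(29*(n - 4/5)).
Simple pole: residue = g(a) at a = 5/3, which is 165/377.
List the singular points by increasing real part (a conjugate pair: the negative imaginary part first).


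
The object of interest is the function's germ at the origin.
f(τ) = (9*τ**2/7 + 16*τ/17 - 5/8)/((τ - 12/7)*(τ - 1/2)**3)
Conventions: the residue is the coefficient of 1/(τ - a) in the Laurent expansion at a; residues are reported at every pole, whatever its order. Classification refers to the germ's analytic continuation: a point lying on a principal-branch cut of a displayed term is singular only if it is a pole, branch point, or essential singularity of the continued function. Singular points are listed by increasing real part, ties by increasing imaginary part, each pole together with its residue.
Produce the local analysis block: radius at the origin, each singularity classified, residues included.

Radius of convergence at 0: 1/2.
At 1/2: a pole of order 3; residue -222365/83521.
At 12/7: a pole of order 1; residue 222365/83521.

Denominator factor (τ - 1/2)^3: pole of order 3 at 1/2, modulus 1/2.
Denominator factor (τ - 12/7): pole of order 1 at 12/7, modulus 12/7.
The radius of convergence is the smallest modulus among the singular points: 1/2.
At the order-3 pole 1/2 set g(τ) = (τ - (1/2))^3*f(τ) = (9*τ**2/7 + 16*τ/17 - 5/8)/(τ - 12/7).
Order-3 pole: residue = g''(a)/2; g''(1/2) = -444730/83521, so the residue is -222365/83521.
At the order-1 pole 12/7 set g(τ) = (τ - (12/7))*f(τ) = (9*τ**2/7 + 16*τ/17 - 5/8)/(τ - 1/2)**3.
Simple pole: residue = g(a) at a = 12/7, which is 222365/83521.
List the singular points by increasing real part (a conjugate pair: the negative imaginary part first).


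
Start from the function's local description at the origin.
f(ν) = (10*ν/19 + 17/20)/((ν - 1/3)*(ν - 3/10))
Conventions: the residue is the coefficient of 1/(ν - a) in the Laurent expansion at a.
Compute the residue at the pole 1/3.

At the order-1 pole 1/3 set g(ν) = (ν - (1/3))*f(ν) = (10*ν/19 + 17/20)/(ν - 3/10).
Simple pole: residue = g(a) at a = 1/3, which is 1169/38.

The residue is 1169/38.


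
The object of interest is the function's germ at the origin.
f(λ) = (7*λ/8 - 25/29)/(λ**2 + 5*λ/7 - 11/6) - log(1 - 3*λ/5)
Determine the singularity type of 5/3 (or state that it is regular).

The term (-1)*log(1 - λ/(5/3)) has argument 1 - 5/3/(5/3) = 0 at 5/3: a logarithmic (infinitely-sheeted) branch point; the remaining terms are analytic or single-valued there.

The point is a logarithmic branch point.


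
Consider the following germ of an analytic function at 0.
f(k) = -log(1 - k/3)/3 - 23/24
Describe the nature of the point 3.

The term (-1/3)*log(1 - k/(3)) has argument 1 - 3/(3) = 0 at 3: a logarithmic (infinitely-sheeted) branch point; the remaining terms are analytic or single-valued there.

The point is a logarithmic branch point.


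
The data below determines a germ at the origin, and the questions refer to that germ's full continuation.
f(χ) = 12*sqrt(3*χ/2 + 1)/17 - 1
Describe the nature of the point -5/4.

There is no denominator, hence no pole anywhere.
Branch term sqrt(1 - χ/(-2/3)): argument at -5/4 is -7/8, nonzero, so -5/4 is not its branch point (a point on a principal cut is still regular for the continued germ).
So the germ continues analytically to -5/4.

The point is a regular point.


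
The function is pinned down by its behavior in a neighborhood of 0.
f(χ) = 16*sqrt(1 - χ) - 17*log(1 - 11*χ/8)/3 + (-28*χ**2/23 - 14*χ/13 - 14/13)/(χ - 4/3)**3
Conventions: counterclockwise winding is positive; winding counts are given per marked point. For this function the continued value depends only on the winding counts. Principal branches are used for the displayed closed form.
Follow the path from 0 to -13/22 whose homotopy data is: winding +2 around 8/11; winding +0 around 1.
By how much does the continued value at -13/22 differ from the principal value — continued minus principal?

The rational part is single-valued and drops out of the difference; each branch term changes only by its own monodromy.
(16)*sqrt(1 - χ/(1)): winding +0 is even, the square root returns to the same sheet, contribution 0.
(-17/3)*log(1 - χ/(8/11)): each positive loop around 8/11 adds 2*pi*i to the log, so winding +2 contributes (-17/3)*(2)*2*pi*i = -(68/3)*pi*i.
Summing the contributions at χ = -13/22 gives -(68/3)*pi*i.

Continued minus principal equals -(68/3)*pi*i.


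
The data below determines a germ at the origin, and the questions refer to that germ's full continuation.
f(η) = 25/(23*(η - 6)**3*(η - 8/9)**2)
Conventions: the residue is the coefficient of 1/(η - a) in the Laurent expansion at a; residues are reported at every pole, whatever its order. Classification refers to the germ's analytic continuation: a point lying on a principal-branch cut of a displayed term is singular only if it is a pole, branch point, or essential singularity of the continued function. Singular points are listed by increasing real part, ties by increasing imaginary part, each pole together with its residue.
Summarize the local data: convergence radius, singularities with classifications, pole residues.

Radius of convergence at 0: 8/9.
At 8/9: a pole of order 2; residue -492075/102981488.
At 6: a pole of order 3; residue 492075/102981488.

Denominator factor (η - 8/9)^2: pole of order 2 at 8/9, modulus 8/9.
Denominator factor (η - 6)^3: pole of order 3 at 6, modulus 6.
The radius of convergence is the smallest modulus among the singular points: 8/9.
At the order-2 pole 8/9 set g(η) = (η - (8/9))^2*f(η) = 25/(23*(η - 6)**3).
Order-2 pole: residue = g'(a); g'(8/9) = -492075/102981488, so the residue is -492075/102981488.
At the order-3 pole 6 set g(η) = (η - (6))^3*f(η) = 25/(23*(η - 8/9)**2).
Order-3 pole: residue = g''(a)/2; g''(6) = 492075/51490744, so the residue is 492075/102981488.
List the singular points by increasing real part (a conjugate pair: the negative imaginary part first).


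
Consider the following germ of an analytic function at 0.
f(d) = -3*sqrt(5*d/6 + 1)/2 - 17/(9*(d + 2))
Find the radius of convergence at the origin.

Denominator factor (d + 2): pole of order 1 at -2, modulus 2.
Branch term (-3/2)*sqrt(1 - d/(-6/5)): its argument vanishes at d = -6/5, a square-root branch point, modulus 6/5.
The radius of convergence is the smallest modulus among the singular points: 6/5.

The radius of convergence is 6/5.


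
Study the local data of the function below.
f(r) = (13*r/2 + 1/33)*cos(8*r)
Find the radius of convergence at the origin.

The radius of convergence is infinite.

The factor cos(8*r) is entire and contributes no finite singular point.
The polynomial part has no poles.
No finite singular points: the Taylor series at 0 converges everywhere.


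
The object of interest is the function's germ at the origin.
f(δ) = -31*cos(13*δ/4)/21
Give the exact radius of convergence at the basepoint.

The factor cos(13*δ/4) is entire and contributes no finite singular point.
The polynomial part has no poles.
No finite singular points: the Taylor series at 0 converges everywhere.

The radius of convergence is infinite.


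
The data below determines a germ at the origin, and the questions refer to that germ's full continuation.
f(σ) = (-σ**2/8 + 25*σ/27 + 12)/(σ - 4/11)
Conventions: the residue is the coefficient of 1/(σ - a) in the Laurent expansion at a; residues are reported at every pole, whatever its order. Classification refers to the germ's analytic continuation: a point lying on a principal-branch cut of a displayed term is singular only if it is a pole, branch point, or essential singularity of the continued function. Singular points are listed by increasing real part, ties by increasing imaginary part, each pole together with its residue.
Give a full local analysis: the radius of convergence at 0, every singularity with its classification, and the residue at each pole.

Denominator factor (σ - 4/11): pole of order 1 at 4/11, modulus 4/11.
The radius of convergence is the smallest modulus among the singular points: 4/11.
At the order-1 pole 4/11 set g(σ) = (σ - (4/11))*f(σ) = -σ**2/8 + 25*σ/27 + 12.
Simple pole: residue = g(a) at a = 4/11, which is 40250/3267.

Radius of convergence at 0: 4/11.
At 4/11: a pole of order 1; residue 40250/3267.


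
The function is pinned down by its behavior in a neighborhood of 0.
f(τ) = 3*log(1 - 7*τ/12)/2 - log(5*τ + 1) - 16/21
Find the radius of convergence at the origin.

Branch term (-1)*log(1 - τ/(-1/5)): its argument vanishes at τ = -1/5, a logarithmic branch point, modulus 1/5.
Branch term (3/2)*log(1 - τ/(12/7)): its argument vanishes at τ = 12/7, a logarithmic branch point, modulus 12/7.
The radius of convergence is the smallest modulus among the singular points: 1/5.

The radius of convergence is 1/5.


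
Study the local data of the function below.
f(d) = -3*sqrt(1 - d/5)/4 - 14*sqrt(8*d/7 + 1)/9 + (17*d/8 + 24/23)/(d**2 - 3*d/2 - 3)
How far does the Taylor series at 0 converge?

Denominator factor (d**2 - 3*d/2 - 3): discriminant 57/4, real irrational roots 3/4 + (1/4)*sqrt(57) and 3/4 - (1/4)*sqrt(57); poles of order 1, moduli 3/4 + (1/4)*sqrt(57) and -3/4 + (1/4)*sqrt(57).
Branch term (-3/4)*sqrt(1 - d/(5)): its argument vanishes at d = 5, a square-root branch point, modulus 5.
Branch term (-14/9)*sqrt(1 - d/(-7/8)): its argument vanishes at d = -7/8, a square-root branch point, modulus 7/8.
The radius of convergence is the smallest modulus among the singular points: 7/8.

The radius of convergence is 7/8.


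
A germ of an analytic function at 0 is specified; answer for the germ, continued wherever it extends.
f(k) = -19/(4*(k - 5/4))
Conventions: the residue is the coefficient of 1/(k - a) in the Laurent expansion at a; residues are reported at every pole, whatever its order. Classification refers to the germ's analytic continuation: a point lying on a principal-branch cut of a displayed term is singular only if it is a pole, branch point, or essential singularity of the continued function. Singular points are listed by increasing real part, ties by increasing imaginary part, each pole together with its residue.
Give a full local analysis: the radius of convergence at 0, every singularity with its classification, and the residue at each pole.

Denominator factor (k - 5/4): pole of order 1 at 5/4, modulus 5/4.
The radius of convergence is the smallest modulus among the singular points: 5/4.
At the order-1 pole 5/4 set g(k) = (k - (5/4))*f(k) = -19/4.
Simple pole: residue = g(a) at a = 5/4, which is -19/4.

Radius of convergence at 0: 5/4.
At 5/4: a pole of order 1; residue -19/4.


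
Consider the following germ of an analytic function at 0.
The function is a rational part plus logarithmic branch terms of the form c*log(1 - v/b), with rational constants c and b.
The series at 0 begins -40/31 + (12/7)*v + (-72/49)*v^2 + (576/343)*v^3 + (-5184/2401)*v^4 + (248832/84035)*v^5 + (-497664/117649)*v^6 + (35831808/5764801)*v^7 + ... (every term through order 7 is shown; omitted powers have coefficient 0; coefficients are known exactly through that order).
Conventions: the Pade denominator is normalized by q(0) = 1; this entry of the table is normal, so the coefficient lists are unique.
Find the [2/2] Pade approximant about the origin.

The Pade approximant has numerator coefficients [-40/31, -108/217, 1272/1519]; denominator coefficients [1, 12/7, 24/49].

Taylor coefficients needed (read off): a_0 = -40/31, a_1 = 12/7, a_2 = -72/49, a_3 = 576/343, a_4 = -5184/2401.
Write the denominator as Q(v) = 1 + q1*v + q2*v^2. Requiring Q*f - P = O(v^5) with deg P <= 2 kills the coefficients of v^3..v^4 in Q*f:
  v^3: a_3 + q1*a_2 + q2*a_1 = 0, i.e. 576/343 + (-72/49)*q1 + (12/7)*q2 = 0.
  v^4: a_4 + q1*a_3 + q2*a_2 = 0, i.e. -5184/2401 + (576/343)*q1 + (-72/49)*q2 = 0.
Solving this linear system: q1 = 12/7, q2 = 24/49.
The numerator is Q*f truncated at degree 2: P0 = a_0 = -40/31; P1 = a_1 + q1*a_0 = -108/217; P2 = a_2 + q1*a_1 + q2*a_0 = 1272/1519.


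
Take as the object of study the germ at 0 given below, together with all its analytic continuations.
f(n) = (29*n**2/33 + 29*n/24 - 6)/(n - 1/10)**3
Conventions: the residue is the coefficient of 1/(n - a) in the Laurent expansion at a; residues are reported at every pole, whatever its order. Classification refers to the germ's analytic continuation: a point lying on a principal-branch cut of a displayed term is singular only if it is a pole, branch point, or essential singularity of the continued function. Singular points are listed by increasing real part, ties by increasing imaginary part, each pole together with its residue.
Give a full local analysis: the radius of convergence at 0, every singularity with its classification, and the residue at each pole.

Denominator factor (n - 1/10)^3: pole of order 3 at 1/10, modulus 1/10.
The radius of convergence is the smallest modulus among the singular points: 1/10.
At the order-3 pole 1/10 set g(n) = (n - (1/10))^3*f(n) = 29*n**2/33 + 29*n/24 - 6.
Order-3 pole: residue = g''(a)/2; g''(1/10) = 58/33, so the residue is 29/33.

Radius of convergence at 0: 1/10.
At 1/10: a pole of order 3; residue 29/33.


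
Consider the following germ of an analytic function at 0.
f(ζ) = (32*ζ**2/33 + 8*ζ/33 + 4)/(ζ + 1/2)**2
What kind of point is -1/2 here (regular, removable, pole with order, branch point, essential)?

The point is a pole of order 2.

The denominator factor ζ + 1/2 vanishes at -1/2 and appears to the power 2; the numerator there equals 136/33, nonzero, and no other factor vanishes.
Hence a pole whose order is the multiplicity, 2.


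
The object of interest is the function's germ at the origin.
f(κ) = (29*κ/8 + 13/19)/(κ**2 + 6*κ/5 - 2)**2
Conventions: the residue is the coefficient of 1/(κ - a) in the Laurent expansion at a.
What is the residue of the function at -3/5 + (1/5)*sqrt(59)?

The factor κ**2 + 6*κ/5 - 2 splits as (κ - a)(κ - a') with a = -3/5 + (1/5)*sqrt(59), a' = -3/5 - (1/5)*sqrt(59). At the order-2 pole a set g(κ) = (κ - a)^2*f(κ) = [29*κ/8 + 13/19] / (κ - a')^2.
Order-2 pole: residue = g'(a); g'(-3/5 + (1/5)*sqrt(59)) = (28325/2116448)*sqrt(59), so the residue is (28325/2116448)*sqrt(59).

The residue is (28325/2116448)*sqrt(59).


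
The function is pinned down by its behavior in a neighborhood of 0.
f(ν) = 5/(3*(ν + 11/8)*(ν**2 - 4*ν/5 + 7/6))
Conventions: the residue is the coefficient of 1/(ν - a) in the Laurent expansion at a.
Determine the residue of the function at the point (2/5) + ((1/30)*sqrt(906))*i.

The residue is (-800/3991) - ((7100/602641)*sqrt(906))*i.

The factor ν**2 - 4*ν/5 + 7/6 splits as (ν - a)(ν - a') with a = (2/5) + ((1/30)*sqrt(906))*i, a' = (2/5) - ((1/30)*sqrt(906))*i. At the order-1 pole a set g(ν) = (ν - a)*f(ν) = [5/(3*(ν + 11/8))] / (ν - a').
Simple pole: residue = g(a) at a = (2/5) + ((1/30)*sqrt(906))*i, which is (-800/3991) - ((7100/602641)*sqrt(906))*i.


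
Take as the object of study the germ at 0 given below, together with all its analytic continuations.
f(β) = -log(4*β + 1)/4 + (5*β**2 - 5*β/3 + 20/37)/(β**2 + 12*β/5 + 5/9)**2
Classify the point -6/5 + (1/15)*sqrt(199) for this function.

The denominator factor β**2 + 12*β/5 + 5/9 vanishes at -6/5 + (1/15)*sqrt(199) and appears to the power 2; the numerator there equals 23581/1665 - (41/45)*sqrt(199), nonzero, and no other factor vanishes.
The branch terms are analytic at this point.
Hence a pole whose order is the multiplicity, 2.

The point is a pole of order 2.


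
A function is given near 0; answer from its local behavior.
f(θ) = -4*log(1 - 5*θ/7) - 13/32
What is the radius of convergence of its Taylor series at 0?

The radius of convergence is 7/5.

Branch term (-4)*log(1 - θ/(7/5)): its argument vanishes at θ = 7/5, a logarithmic branch point, modulus 7/5.
The radius of convergence is the smallest modulus among the singular points: 7/5.


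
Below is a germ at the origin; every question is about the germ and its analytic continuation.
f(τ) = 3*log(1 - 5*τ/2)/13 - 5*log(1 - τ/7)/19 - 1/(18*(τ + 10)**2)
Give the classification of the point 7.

The point is a logarithmic branch point.

The term (-5/19)*log(1 - τ/(7)) has argument 1 - 7/(7) = 0 at 7: a logarithmic (infinitely-sheeted) branch point; the remaining terms are analytic or single-valued there.


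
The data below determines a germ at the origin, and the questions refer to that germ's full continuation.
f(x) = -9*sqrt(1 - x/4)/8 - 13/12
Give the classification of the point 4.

The point is an algebraic (square-root) branch point.

The term (-9/8)*sqrt(1 - x/(4)) has argument 1 - 4/(4) = 0 at 4: a square-root (algebraic, two-sheeted) branch point; the remaining terms are analytic or single-valued there.


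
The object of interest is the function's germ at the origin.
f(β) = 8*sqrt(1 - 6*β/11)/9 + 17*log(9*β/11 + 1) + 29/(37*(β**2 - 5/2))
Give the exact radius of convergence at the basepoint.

The radius of convergence is 11/9.

Denominator factor (β**2 - 5/2): discriminant 10, real irrational roots (1/2)*sqrt(10) and -(1/2)*sqrt(10); poles of order 1, moduli (1/2)*sqrt(10) and (1/2)*sqrt(10).
Branch term (17)*log(1 - β/(-11/9)): its argument vanishes at β = -11/9, a logarithmic branch point, modulus 11/9.
Branch term (8/9)*sqrt(1 - β/(11/6)): its argument vanishes at β = 11/6, a square-root branch point, modulus 11/6.
The radius of convergence is the smallest modulus among the singular points: 11/9.


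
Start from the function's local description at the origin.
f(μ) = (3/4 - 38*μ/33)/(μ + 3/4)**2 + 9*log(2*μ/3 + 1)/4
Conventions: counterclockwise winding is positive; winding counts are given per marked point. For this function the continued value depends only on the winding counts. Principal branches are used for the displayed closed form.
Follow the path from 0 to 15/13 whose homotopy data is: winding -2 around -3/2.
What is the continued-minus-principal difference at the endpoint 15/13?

Continued minus principal equals -(9)*pi*i.

The rational part is single-valued and drops out of the difference; each branch term changes only by its own monodromy.
(9/4)*log(1 - μ/(-3/2)): each positive loop around -3/2 adds 2*pi*i to the log, so winding -2 contributes (9/4)*(-2)*2*pi*i = -(9)*pi*i.
Summing the contributions at μ = 15/13 gives -(9)*pi*i.


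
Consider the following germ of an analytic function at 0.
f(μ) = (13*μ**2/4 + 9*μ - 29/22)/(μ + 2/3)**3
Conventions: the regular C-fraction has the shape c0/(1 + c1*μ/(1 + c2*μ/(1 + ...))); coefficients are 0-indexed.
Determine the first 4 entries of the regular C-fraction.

The regular C-fraction coefficients are [-783/176, 657/58, -291173/38106, 86446912/191300661].

Taylor coefficients (expand at 0): a_0 = -783/176, a_1 = 17739/352, a_2 = -32697/176, a_3 = 44955/88.
c0 = a_0 = -783/176. Peel one level at a time: if S = 1 + c*μ/S' with S'(0) = 1, then c is the μ-coefficient of S and S' = c*μ/(S - 1).
S_1 = c0/f = 1 + (657/58)*μ + (291173/3364)*μ^2 + ...; c1 = 657/58.
S_2 = c1*μ/(S_1 - 1) = 1 + (-291173/38106)*μ + (1490464/431649)*μ^2 + ...; c2 = -291173/38106.
S_3 = c2*μ/(S_2 - 1) = 1 + (86446912/191300661)*μ + ...; c3 = 86446912/191300661.
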